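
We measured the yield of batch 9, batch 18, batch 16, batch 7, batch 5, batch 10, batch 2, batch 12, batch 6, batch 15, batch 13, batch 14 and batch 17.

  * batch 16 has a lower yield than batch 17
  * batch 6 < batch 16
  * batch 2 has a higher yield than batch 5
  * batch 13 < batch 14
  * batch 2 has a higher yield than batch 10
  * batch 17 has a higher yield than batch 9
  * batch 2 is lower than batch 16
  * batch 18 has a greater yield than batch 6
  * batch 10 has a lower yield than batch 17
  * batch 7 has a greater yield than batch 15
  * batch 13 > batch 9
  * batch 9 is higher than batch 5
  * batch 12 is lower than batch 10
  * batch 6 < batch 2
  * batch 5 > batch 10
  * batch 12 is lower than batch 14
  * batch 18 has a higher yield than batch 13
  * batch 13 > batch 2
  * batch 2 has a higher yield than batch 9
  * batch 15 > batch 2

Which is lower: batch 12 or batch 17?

Chaining the given relations: batch 12 < batch 10 < batch 5 < batch 9 < batch 2 < batch 16 < batch 17.
So batch 12 < batch 17; batch 12 is the lower of the two.

batch 12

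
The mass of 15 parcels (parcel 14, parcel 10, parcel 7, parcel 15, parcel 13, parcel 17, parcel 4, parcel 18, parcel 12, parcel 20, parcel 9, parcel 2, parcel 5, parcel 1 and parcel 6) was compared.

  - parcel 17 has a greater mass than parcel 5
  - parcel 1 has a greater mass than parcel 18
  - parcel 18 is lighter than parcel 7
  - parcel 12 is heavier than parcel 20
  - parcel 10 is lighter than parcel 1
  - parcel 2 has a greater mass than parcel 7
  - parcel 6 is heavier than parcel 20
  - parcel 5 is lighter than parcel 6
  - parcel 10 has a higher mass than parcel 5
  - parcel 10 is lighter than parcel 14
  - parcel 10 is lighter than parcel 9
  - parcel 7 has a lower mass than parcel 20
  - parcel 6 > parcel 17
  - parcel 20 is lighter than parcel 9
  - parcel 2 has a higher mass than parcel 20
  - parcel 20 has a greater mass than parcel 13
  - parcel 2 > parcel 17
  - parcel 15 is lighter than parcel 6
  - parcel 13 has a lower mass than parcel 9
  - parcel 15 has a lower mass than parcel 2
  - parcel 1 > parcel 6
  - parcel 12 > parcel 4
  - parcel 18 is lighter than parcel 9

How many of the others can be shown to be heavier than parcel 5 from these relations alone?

7

Directly above parcel 5: parcel 10, parcel 17, parcel 6.
One step further: parcel 14, parcel 9, parcel 1, parcel 2 (7 so far).
No other element is forced above parcel 5 by the given relations, so the count is 7.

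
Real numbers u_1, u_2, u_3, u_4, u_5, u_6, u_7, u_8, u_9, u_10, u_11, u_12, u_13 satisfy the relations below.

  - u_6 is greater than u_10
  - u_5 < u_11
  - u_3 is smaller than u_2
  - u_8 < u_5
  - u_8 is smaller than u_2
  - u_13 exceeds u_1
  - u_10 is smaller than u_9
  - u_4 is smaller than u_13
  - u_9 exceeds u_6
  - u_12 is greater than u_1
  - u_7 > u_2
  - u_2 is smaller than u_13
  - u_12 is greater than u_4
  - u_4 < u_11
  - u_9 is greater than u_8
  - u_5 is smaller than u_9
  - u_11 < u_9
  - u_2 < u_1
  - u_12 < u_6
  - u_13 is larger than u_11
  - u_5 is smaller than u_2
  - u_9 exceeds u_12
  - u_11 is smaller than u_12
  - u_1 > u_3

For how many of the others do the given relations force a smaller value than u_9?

The elements the relations force below u_9 are u_8, u_5, u_10, u_3, u_4, u_2, u_1, u_11, u_12, u_6 — no chain reaches any other.
That is 10.

10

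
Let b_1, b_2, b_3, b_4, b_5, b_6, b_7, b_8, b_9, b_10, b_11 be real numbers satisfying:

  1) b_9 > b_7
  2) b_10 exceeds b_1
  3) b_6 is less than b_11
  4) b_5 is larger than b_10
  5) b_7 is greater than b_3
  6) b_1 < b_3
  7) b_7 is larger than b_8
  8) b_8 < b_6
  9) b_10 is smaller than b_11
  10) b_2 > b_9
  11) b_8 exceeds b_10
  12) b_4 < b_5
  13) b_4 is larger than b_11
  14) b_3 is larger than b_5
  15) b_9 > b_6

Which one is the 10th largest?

b_10

The consecutive relations fix a unique order: b_1 < b_10 < b_8 < b_6 < b_11 < b_4 < b_5 < b_3 < b_7 < b_9 < b_2.
The 10th largest is b_10.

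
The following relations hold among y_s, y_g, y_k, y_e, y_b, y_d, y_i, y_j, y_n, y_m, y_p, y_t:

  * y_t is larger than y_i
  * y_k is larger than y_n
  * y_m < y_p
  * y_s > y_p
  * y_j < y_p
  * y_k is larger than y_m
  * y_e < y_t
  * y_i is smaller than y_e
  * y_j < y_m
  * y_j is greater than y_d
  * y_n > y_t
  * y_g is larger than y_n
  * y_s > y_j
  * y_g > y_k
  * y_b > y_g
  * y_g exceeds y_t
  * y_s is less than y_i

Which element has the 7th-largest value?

The consecutive relations fix a unique order: y_d < y_j < y_m < y_p < y_s < y_i < y_e < y_t < y_n < y_k < y_g < y_b.
The 7th largest is y_i.

y_i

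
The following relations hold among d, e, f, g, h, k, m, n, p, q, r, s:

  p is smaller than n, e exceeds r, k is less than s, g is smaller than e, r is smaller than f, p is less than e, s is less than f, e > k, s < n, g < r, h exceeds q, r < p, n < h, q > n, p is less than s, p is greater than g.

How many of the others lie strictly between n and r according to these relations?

Chaining upward from r reaches: p, e, s, q, f, h.
Chaining downward from n reaches: g, k, p, s.
Strictly between r and n are those in both lists: p, s — 2 elements.

2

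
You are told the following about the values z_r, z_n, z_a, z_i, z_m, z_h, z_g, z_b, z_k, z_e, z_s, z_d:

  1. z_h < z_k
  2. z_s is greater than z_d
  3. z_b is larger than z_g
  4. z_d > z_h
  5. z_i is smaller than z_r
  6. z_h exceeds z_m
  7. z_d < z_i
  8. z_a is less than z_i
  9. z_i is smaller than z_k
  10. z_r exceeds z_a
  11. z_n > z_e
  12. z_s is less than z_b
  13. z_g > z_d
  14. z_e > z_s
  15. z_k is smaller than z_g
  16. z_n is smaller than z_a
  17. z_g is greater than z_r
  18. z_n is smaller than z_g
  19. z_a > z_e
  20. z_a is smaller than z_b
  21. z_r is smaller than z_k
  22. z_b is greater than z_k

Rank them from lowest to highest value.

Nothing is placed below z_m, so it is least; from there z_m < z_h; z_h < z_d; z_d < z_s; z_s < z_e; z_e < z_n; z_n < z_a; z_a < z_i; z_i < z_r; z_r < z_k; z_k < z_g; z_g < z_b, each given directly.

z_m < z_h < z_d < z_s < z_e < z_n < z_a < z_i < z_r < z_k < z_g < z_b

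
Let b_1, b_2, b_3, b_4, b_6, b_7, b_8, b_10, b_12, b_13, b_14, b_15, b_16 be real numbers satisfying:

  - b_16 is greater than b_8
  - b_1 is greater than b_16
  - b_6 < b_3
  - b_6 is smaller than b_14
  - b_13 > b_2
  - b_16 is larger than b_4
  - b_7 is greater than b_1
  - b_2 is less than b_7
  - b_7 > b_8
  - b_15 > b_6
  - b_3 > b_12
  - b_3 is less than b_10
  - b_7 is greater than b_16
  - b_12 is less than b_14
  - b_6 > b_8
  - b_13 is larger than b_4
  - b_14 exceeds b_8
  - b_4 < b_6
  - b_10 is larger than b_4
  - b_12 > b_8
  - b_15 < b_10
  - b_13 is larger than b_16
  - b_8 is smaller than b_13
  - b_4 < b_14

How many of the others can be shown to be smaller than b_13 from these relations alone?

Directly below b_13: b_4, b_8, b_2, b_16.
No other element is forced below b_13 by the given relations, so the count is 4.

4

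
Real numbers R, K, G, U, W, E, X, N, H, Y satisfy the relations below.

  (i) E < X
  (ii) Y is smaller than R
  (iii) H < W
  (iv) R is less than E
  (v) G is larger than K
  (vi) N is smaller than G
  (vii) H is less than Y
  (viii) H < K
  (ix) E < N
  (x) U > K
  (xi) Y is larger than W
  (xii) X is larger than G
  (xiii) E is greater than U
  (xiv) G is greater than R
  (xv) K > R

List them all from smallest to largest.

H < W < Y < R < K < U < E < N < G < X

Nothing is placed below H, so it is least; from there H < W; W < Y; Y < R; R < K; K < U; U < E; E < N; N < G; G < X, each given directly.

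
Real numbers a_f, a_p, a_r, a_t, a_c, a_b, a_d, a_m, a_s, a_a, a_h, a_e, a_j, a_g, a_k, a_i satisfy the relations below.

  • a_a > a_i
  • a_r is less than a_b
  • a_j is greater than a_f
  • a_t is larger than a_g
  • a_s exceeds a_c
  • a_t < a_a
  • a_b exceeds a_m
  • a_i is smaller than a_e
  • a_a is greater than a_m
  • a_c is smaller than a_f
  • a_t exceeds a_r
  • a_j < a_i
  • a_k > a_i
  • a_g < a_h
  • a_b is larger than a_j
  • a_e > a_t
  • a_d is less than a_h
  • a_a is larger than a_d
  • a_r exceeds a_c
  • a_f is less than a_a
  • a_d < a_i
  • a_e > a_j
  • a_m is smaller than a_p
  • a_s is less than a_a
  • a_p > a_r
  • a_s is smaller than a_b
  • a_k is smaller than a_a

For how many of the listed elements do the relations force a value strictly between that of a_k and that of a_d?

The relations place a_d below a_k. An element lies strictly between them when it is forced above a_d and also forced below a_k.
Above a_d: {a_h, a_i, a_a, a_e}. Below a_k: {a_c, a_f, a_j, a_i}.
Intersection: {a_i} — 1.

1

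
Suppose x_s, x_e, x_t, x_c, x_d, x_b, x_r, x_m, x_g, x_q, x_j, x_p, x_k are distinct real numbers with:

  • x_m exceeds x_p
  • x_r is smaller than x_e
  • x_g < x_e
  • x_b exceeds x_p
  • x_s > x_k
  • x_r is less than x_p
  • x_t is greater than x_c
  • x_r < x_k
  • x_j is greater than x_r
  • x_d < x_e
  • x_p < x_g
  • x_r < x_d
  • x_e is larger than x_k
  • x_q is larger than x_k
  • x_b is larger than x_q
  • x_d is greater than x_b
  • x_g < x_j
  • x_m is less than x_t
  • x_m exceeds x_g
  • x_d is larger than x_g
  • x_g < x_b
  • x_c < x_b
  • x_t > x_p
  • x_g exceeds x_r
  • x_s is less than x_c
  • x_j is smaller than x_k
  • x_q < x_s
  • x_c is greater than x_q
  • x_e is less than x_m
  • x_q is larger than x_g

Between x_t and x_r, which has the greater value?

x_r < x_p and x_p < x_g give x_r < x_g.
Then x_g < x_j extends the chain to x_j.
Then x_j < x_k extends the chain to x_k.
Then x_k < x_q extends the chain to x_q.
With x_q < x_s: x_r < x_p < x_g < x_j < x_k < x_q < x_s.
Then x_s < x_c extends the chain to x_c.
Then x_c < x_b extends the chain to x_b.
Then x_b < x_d extends the chain to x_d.
Then x_d < x_e extends the chain to x_e.
Then x_e < x_m extends the chain to x_m.
With x_m < x_t: x_r < x_p < x_g < x_j < x_k < x_q < x_s < x_c < x_b < x_d < x_e < x_m < x_t.
So x_r < x_t; x_t is the larger of the two.

x_t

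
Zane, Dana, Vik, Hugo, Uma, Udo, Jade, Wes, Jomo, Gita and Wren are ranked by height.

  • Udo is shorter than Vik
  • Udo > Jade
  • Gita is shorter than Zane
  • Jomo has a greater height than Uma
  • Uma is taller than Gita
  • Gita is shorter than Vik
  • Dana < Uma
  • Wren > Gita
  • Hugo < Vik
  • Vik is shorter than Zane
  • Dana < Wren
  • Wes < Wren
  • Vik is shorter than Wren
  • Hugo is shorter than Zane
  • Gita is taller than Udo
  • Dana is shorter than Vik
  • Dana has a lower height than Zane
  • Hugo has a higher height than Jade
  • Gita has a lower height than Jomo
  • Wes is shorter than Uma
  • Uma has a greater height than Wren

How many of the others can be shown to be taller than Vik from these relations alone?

Directly above Vik: Wren, Zane.
One step further: Uma (3 so far).
One step further: Jomo (4 so far).
Nothing else is reachable above Vik; 4 in all.

4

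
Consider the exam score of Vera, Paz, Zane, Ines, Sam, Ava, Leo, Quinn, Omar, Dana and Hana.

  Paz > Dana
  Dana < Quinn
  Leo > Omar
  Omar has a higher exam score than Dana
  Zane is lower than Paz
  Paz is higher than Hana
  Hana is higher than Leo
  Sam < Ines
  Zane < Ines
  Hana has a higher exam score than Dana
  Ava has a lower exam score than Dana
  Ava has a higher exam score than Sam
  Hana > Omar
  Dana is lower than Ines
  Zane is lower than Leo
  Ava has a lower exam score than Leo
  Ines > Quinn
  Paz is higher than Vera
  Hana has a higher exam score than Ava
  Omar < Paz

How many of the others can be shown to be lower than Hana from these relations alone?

Directly below Hana: Ava, Dana, Omar, Leo.
One step further: Zane, Sam (6 so far).
No other element is forced below Hana by the given relations, so the count is 6.

6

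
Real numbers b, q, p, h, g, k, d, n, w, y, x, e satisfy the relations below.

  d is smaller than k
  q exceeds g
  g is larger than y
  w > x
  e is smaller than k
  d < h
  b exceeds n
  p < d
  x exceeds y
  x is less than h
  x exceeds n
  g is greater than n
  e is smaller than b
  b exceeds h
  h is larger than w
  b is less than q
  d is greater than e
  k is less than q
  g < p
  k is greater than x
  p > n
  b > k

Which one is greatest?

n is not greatest since n < x; y is not greatest since y < g; x is not greatest since x < w; g is not greatest since g < p; e is not greatest since e < d; p is not greatest since p < d; d is not greatest since d < k; k is not greatest since k < b; w is not greatest since w < h; h is not greatest since h < b; b is not greatest since b < q.
Only q has nothing above it, so q is the greatest.

q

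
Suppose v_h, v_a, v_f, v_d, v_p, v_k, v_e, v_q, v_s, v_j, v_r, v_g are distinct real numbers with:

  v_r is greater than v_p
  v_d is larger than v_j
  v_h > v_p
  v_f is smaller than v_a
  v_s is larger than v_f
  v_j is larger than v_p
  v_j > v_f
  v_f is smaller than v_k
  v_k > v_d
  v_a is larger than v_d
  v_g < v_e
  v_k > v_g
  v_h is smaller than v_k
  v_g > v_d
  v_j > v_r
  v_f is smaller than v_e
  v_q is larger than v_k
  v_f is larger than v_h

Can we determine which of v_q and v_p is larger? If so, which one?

v_q

v_p < v_h and v_h < v_f give v_p < v_f.
With v_f < v_j: v_p < v_h < v_f < v_j.
With v_j < v_d: v_p < v_h < v_f < v_j < v_d.
Then v_d < v_g extends the chain to v_g.
With v_g < v_k: v_p < v_h < v_f < v_j < v_d < v_g < v_k.
Then v_k < v_q extends the chain to v_q.
So v_q is larger.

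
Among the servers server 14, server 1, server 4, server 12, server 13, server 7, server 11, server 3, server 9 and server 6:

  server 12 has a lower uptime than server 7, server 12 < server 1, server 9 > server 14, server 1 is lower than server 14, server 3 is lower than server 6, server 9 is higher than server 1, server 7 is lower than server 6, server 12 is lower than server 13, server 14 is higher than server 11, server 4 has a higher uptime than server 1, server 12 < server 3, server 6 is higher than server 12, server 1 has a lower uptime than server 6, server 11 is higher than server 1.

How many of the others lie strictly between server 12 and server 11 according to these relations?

1

Chaining upward from server 12 reaches: server 3, server 13, server 1, server 7, server 4, server 6, server 14, server 9.
Chaining downward from server 11 reaches: server 1.
Strictly between server 12 and server 11 are those in both lists: server 1 — 1 element.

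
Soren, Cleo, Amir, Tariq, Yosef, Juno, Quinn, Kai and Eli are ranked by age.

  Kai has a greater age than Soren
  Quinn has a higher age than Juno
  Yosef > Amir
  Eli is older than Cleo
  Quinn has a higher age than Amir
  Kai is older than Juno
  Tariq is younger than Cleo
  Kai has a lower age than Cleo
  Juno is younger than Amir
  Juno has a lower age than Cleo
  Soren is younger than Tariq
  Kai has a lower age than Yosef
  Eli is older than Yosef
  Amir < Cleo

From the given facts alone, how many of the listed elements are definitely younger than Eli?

The elements the relations force below Eli are Juno, Amir, Soren, Kai, Tariq, Cleo, Yosef — no chain reaches any other.
That is 7.

7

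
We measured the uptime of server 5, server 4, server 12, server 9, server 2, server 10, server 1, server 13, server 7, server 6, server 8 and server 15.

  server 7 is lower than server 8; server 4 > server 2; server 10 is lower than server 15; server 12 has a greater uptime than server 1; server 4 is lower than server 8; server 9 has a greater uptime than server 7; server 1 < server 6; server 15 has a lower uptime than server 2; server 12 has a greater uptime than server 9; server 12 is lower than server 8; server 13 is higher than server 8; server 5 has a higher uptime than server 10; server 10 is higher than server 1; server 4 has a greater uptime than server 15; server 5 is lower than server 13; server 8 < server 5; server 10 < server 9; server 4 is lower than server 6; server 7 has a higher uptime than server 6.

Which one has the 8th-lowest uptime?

Chaining the given pairs: server 1 < server 10 < server 15 < server 2 < server 4 < server 6 < server 7 < server 9 < server 12 < server 8 < server 5 < server 13.
Counting 8 from the smallest end gives server 9.

server 9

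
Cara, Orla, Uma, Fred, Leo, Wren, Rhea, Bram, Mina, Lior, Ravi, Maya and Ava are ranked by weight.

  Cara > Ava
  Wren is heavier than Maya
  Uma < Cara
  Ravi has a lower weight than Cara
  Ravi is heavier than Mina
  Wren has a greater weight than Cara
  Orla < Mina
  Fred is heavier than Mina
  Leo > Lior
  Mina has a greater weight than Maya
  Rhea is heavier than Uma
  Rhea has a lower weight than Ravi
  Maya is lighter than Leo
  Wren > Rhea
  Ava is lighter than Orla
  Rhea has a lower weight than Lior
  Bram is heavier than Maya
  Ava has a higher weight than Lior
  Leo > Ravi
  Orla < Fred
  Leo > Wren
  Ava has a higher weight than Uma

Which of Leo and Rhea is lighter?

Rhea

The relevant relations are Rhea < Lior; Lior < Ava; Ava < Orla; Orla < Mina; Mina < Ravi; Ravi < Cara; Cara < Wren; Wren < Leo.
Chaining these gives Rhea < Lior < Ava < Orla < Mina < Ravi < Cara < Wren < Leo.
So Rhea < Leo; Rhea is the lighter of the two.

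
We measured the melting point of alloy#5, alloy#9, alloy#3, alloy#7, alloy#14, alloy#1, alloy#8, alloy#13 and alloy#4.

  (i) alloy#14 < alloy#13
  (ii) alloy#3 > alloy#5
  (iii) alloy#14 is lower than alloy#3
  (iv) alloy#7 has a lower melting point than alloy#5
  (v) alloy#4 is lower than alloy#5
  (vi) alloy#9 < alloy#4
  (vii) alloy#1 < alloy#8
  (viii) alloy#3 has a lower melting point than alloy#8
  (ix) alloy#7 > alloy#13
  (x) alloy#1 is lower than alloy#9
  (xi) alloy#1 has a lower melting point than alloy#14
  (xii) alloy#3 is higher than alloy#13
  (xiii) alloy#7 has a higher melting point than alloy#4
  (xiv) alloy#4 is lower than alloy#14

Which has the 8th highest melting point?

alloy#9

Piecing the relations together gives one ordering: alloy#1 < alloy#9 < alloy#4 < alloy#14 < alloy#13 < alloy#7 < alloy#5 < alloy#3 < alloy#8.
Counting 8 from the largest end gives alloy#9.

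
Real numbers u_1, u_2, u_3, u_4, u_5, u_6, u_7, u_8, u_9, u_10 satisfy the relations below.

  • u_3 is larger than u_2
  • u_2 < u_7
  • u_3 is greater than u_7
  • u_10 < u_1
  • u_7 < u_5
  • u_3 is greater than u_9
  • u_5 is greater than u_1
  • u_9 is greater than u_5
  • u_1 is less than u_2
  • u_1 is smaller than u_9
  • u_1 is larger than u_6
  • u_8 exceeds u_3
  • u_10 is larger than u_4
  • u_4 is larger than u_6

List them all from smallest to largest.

u_6 < u_4 < u_10 < u_1 < u_2 < u_7 < u_5 < u_9 < u_3 < u_8

Nothing is placed below u_6, so it is least; from there u_6 < u_4; u_4 < u_10; u_10 < u_1; u_1 < u_2; u_2 < u_7; u_7 < u_5; u_5 < u_9; u_9 < u_3; u_3 < u_8, each given directly.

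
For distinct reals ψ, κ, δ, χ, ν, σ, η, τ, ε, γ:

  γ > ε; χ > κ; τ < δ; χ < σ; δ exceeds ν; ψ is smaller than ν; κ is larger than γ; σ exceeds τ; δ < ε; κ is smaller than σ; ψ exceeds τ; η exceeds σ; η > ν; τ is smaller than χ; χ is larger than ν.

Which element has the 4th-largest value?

Chaining the given pairs: τ < ψ < ν < δ < ε < γ < κ < χ < σ < η.
The 4th largest is κ.

κ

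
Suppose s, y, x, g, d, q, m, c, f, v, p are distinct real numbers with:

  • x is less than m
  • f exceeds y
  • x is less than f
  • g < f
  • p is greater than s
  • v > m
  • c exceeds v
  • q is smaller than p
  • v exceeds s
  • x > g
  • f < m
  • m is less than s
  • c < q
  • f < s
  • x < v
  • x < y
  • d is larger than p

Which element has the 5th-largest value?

The consecutive relations fix a unique order: g < x < y < f < m < s < v < c < q < p < d.
Counting 5 from the largest end gives v.

v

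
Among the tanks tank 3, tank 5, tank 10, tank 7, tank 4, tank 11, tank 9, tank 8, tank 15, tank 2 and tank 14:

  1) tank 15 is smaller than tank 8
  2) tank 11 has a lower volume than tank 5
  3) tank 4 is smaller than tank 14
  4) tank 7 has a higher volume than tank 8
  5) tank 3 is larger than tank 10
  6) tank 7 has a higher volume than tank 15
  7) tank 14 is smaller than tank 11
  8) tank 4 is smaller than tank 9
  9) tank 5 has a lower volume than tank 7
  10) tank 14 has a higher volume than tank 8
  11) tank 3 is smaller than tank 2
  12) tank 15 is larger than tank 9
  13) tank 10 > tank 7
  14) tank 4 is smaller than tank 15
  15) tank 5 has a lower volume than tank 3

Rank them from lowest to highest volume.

Each adjacent pair is fixed by a given relation: tank 4 < tank 9; tank 9 < tank 15; tank 15 < tank 8; tank 8 < tank 14; tank 14 < tank 11; tank 11 < tank 5; tank 5 < tank 7; tank 7 < tank 10; tank 10 < tank 3; tank 3 < tank 2. Chaining them end to end gives the full order.

tank 4 < tank 9 < tank 15 < tank 8 < tank 14 < tank 11 < tank 5 < tank 7 < tank 10 < tank 3 < tank 2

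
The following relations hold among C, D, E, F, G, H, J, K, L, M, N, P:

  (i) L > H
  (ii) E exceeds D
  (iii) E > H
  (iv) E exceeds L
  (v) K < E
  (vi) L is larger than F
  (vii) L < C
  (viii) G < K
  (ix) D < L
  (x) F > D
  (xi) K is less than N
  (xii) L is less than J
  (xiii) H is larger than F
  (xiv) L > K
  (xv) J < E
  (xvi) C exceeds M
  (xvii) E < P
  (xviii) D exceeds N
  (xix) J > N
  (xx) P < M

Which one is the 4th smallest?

The consecutive relations fix a unique order: G < K < N < D < F < H < L < J < E < P < M < C.
Counting 4 from the smallest end gives D.

D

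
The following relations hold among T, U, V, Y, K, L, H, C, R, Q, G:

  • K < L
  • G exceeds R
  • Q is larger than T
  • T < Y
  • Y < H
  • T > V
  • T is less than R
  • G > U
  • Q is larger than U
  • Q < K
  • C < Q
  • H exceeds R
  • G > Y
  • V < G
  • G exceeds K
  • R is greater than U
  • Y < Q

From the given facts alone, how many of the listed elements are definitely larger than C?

From C the given relations immediately reach Q.
From those, K — 2 in total.
From those, G, L — 4 in total.
No other element is forced above C by the given relations, so the count is 4.

4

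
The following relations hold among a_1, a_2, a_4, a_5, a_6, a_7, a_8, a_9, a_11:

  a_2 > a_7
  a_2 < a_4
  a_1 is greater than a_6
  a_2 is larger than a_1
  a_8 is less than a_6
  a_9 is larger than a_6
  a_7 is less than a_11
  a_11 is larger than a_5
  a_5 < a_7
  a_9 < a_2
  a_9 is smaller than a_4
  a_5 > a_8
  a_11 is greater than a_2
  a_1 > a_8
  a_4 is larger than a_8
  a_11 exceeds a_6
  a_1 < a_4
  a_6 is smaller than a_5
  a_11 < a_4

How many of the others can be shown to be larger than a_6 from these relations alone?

7

From a_6 the given relations immediately reach a_5, a_9, a_1, a_11.
From those, a_7, a_2, a_4 — 7 in total.
No other element is forced above a_6 by the given relations, so the count is 7.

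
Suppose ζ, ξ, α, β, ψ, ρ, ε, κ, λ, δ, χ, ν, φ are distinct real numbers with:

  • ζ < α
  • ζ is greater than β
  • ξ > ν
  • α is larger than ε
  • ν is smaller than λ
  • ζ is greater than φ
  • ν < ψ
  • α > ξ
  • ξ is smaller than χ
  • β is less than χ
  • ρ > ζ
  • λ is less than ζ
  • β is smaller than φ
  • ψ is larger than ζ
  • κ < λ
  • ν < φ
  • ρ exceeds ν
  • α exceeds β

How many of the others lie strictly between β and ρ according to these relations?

2

The relations place β below ρ. An element lies strictly between them when it is forced above β and also forced below ρ.
Above β: {φ, ζ, ψ, χ, α}. Below ρ: {ν, κ, φ, λ, ζ}.
Intersection: {φ, ζ} — 2.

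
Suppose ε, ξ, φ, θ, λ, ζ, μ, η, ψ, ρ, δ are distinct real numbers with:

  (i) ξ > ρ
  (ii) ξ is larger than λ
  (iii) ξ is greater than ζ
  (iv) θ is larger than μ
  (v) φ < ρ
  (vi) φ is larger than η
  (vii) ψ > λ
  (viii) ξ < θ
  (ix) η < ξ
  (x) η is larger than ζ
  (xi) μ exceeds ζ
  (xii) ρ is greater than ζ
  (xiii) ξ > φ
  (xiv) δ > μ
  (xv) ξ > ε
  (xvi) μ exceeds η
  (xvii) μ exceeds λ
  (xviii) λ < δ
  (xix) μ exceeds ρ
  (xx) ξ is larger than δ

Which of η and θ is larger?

θ

η < φ and φ < ρ give η < ρ.
With ρ < μ: η < φ < ρ < μ.
With μ < δ: η < φ < ρ < μ < δ.
Then δ < ξ extends the chain to ξ.
Then ξ < θ extends the chain to θ.
So η < θ; θ is the larger of the two.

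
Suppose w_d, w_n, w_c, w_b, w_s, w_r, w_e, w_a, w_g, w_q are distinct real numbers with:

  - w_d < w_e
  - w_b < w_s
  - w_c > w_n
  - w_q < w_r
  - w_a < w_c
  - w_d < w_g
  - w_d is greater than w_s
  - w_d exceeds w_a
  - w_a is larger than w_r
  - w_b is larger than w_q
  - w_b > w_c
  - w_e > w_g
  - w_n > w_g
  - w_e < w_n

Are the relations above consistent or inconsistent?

We have w_n < w_c stated directly, yet also w_c < w_b < w_s < w_d < w_g < w_e < w_n by chaining the others — so w_c < w_n. Contradiction.

inconsistent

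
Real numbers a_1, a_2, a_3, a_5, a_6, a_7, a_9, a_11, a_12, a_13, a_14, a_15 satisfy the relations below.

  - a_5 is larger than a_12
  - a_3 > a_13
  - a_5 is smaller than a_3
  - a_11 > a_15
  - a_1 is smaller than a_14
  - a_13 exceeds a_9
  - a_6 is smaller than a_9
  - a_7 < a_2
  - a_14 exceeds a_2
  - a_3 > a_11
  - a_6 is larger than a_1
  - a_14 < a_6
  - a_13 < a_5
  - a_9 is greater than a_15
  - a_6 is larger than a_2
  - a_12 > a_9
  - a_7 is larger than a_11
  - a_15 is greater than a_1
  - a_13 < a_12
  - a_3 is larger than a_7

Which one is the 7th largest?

Piecing the relations together gives one ordering: a_1 < a_15 < a_11 < a_7 < a_2 < a_14 < a_6 < a_9 < a_13 < a_12 < a_5 < a_3.
The 7th largest is a_14.

a_14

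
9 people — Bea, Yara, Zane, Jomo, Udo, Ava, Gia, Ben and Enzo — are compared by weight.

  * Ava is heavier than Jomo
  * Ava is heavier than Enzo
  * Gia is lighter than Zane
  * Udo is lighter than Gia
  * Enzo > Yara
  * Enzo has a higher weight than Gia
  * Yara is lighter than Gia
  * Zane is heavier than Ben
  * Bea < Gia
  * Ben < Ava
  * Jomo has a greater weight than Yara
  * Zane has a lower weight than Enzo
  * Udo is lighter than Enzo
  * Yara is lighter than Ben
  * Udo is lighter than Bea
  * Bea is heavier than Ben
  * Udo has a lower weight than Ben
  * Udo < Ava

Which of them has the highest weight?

Ava

Chaining downward from Ava: directly below it, Udo, Ben, Jomo, Enzo; then Yara, Gia, Zane; then Bea.
That covers every other element, and nothing is given above Ava, so Ava is the highest weight.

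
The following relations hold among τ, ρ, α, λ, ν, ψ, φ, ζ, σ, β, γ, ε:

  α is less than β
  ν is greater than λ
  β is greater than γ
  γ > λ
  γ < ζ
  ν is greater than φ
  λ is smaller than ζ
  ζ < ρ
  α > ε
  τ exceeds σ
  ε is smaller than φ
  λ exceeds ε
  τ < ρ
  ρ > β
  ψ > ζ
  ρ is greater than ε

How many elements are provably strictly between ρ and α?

1

The relations place α below ρ. An element lies strictly between them when it is forced above α and also forced below ρ.
Above α: {β}. Below ρ: {ε, σ, λ, γ, β, τ, ζ}.
Intersection: {β} — 1.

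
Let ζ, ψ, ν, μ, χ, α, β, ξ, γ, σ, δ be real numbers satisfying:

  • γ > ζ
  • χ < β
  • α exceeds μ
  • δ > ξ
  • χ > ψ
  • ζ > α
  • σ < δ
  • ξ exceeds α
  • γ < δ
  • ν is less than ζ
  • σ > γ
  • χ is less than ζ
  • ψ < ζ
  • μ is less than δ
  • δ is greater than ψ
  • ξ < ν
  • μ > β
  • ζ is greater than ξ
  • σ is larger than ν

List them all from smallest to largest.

ψ < χ < β < μ < α < ξ < ν < ζ < γ < σ < δ

Nothing is placed below ψ, so it is least; from there ψ < χ; χ < β; β < μ; μ < α; α < ξ; ξ < ν; ν < ζ; ζ < γ; γ < σ; σ < δ, each given directly.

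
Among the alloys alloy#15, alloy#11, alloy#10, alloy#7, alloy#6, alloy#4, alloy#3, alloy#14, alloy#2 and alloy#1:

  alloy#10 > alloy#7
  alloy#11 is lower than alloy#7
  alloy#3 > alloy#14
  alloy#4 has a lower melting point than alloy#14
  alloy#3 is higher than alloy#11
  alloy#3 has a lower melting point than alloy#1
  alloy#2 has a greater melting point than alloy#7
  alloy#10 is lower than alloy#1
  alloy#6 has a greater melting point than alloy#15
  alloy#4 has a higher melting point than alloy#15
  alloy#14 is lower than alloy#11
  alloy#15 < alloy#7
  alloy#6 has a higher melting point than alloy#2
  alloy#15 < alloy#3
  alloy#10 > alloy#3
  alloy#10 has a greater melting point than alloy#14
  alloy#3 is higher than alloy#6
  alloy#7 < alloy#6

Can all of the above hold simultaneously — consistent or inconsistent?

Every relation is compatible with alloy#15 < alloy#4 < alloy#14 < alloy#11 < alloy#7 < alloy#2 < alloy#6 < alloy#3 < alloy#10 < alloy#1; the set is consistent.

consistent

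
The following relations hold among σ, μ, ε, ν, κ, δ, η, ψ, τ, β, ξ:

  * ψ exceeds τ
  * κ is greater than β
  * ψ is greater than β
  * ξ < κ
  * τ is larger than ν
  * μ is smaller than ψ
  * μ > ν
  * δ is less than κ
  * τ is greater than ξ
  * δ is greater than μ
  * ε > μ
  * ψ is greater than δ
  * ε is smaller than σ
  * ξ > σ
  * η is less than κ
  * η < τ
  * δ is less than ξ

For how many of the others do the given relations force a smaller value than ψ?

9

Directly below ψ: μ, δ, β, τ.
One step further: ν, η, ξ (7 so far).
One step further: σ (8 so far).
One step further: ε (9 so far).
Nothing else is reachable below ψ; 9 in all.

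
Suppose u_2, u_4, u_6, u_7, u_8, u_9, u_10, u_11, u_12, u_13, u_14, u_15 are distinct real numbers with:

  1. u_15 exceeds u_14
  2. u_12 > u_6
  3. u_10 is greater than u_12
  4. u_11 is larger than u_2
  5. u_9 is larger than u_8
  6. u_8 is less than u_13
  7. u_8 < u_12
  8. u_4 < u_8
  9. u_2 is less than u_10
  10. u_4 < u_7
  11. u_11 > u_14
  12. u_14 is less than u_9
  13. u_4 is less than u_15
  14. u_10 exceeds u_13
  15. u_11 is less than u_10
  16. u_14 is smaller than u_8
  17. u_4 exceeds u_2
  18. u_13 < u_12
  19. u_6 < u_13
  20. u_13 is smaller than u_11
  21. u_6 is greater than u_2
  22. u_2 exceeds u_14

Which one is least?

u_14

Chaining upward from u_14: directly above it, u_2, u_15, u_8, u_11, u_9; then u_4, u_6, u_13, u_12, u_10; then u_7.
That covers every other element, and nothing is given below u_14, so u_14 is the least.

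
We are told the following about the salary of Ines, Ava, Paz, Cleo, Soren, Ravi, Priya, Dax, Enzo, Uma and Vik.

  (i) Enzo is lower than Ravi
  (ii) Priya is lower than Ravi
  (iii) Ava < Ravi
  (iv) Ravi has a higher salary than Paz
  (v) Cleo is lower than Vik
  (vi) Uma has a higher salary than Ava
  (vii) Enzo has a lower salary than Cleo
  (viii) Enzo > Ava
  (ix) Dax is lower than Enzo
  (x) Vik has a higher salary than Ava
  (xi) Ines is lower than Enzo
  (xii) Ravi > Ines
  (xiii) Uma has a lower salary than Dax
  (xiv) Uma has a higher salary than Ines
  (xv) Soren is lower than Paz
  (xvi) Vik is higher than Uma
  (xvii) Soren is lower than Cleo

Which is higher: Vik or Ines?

Following the relations from Ines: Ines < Uma < Dax < Enzo < Cleo < Vik.
So Ines < Vik; Vik is the higher of the two.

Vik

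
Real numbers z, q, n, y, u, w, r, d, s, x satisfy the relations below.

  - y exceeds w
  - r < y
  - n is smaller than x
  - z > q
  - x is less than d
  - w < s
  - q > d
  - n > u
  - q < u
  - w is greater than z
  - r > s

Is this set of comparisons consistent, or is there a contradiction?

inconsistent

We have q < u stated directly, yet also u < n < x < d < q by chaining the others — so u < q. Contradiction.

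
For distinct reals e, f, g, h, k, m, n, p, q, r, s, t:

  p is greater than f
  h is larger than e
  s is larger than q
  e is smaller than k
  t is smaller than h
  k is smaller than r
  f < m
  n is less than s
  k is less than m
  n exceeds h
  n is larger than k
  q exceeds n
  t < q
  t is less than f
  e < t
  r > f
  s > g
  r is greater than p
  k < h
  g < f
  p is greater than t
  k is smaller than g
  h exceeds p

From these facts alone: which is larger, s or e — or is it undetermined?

Chaining the given relations: e < k < g < f < p < h < n < q < s.
So s is larger.

s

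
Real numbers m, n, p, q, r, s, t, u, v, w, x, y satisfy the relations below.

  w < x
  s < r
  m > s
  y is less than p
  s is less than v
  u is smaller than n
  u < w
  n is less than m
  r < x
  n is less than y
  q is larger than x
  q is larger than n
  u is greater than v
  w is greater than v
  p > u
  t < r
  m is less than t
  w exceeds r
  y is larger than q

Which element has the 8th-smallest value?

The consecutive relations fix a unique order: s < v < u < n < m < t < r < w < x < q < y < p.
Counting 8 from the smallest end gives w.

w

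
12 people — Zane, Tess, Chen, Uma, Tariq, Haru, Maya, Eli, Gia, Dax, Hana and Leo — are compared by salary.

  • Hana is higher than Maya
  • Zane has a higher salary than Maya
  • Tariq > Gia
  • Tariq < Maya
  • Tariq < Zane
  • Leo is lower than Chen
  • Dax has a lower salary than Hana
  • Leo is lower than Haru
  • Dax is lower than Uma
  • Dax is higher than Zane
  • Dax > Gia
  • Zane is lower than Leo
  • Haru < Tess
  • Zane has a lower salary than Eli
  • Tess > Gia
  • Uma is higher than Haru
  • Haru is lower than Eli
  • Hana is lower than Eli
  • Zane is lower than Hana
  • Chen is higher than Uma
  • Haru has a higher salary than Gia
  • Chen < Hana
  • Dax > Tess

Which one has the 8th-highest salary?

Leo

Piecing the relations together gives one ordering: Gia < Tariq < Maya < Zane < Leo < Haru < Tess < Dax < Uma < Chen < Hana < Eli.
Counting 8 from the largest end gives Leo.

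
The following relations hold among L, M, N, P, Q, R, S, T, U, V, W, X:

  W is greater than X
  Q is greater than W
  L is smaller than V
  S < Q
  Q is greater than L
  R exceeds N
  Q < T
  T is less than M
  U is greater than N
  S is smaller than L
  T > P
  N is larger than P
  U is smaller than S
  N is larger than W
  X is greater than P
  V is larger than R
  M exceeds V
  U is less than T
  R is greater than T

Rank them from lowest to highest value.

Each adjacent pair is fixed by a given relation: P < X; X < W; W < N; N < U; U < S; S < L; L < Q; Q < T; T < R; R < V; V < M. Chaining them end to end gives the full order.

P < X < W < N < U < S < L < Q < T < R < V < M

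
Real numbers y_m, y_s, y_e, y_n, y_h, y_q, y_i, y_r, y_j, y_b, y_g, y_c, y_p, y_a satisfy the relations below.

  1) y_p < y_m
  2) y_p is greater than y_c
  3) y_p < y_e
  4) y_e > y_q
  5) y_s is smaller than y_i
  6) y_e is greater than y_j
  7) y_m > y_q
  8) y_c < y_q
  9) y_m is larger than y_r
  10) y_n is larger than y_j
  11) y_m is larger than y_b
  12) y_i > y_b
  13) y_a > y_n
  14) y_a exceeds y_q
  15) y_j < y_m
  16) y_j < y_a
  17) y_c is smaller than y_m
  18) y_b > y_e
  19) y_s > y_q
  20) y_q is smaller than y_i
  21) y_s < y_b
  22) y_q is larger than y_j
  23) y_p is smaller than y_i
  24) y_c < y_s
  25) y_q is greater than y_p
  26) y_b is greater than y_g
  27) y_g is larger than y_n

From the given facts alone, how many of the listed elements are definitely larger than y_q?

6

The elements the relations force above y_q are y_s, y_e, y_b, y_m, y_a, y_i — no chain reaches any other.
That is 6.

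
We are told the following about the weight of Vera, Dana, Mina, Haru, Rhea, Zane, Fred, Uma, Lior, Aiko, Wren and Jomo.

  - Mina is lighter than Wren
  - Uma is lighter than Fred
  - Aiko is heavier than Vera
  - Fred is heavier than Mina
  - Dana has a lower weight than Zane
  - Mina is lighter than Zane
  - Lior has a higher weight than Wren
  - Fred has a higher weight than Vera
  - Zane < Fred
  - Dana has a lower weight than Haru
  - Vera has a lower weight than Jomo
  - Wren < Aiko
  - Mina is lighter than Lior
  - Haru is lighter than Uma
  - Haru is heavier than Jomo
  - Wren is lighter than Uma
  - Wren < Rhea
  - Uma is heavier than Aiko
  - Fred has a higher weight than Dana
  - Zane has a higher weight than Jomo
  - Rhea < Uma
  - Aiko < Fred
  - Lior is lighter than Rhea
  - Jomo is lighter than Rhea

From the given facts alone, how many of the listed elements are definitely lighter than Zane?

Directly below Zane: Mina, Dana, Jomo.
One step further: Vera (4 so far).
No other element is forced below Zane by the given relations, so the count is 4.

4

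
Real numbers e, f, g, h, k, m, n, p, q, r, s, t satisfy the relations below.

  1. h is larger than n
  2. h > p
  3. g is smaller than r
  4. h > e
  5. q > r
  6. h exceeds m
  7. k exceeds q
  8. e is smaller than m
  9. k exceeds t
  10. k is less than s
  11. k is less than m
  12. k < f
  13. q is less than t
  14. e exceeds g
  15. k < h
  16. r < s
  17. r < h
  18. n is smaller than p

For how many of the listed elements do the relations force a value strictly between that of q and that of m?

The relations place q below m. An element lies strictly between them when it is forced above q and also forced below m.
Above q: {t, k, s, f, h}. Below m: {g, r, e, t, k}.
Intersection: {t, k} — 2.

2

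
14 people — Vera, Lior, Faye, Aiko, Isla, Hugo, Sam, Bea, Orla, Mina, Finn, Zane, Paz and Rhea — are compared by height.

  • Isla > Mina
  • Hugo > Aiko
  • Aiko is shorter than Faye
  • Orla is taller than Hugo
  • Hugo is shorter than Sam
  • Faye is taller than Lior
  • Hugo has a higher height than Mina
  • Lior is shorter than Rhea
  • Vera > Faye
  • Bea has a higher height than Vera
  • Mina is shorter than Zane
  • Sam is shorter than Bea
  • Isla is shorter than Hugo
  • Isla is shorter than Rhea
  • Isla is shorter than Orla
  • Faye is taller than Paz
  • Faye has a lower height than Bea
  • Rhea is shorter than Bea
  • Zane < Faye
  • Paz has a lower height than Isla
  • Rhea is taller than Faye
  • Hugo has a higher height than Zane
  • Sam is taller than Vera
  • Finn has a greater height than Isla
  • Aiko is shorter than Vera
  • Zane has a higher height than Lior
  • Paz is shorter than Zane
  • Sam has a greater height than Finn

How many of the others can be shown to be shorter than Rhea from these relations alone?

Directly below Rhea: Lior, Faye, Isla.
One step further: Mina, Paz, Aiko, Zane (7 so far).
Nothing else is reachable below Rhea; 7 in all.

7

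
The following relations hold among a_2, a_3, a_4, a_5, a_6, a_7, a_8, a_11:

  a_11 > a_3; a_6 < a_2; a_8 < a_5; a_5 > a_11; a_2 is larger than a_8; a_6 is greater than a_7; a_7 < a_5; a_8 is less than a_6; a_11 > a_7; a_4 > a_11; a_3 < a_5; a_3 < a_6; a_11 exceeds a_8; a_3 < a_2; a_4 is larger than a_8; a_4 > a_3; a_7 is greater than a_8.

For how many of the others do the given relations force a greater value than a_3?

5

Directly above a_3: a_11, a_5, a_6, a_2, a_4.
No other element is forced above a_3 by the given relations, so the count is 5.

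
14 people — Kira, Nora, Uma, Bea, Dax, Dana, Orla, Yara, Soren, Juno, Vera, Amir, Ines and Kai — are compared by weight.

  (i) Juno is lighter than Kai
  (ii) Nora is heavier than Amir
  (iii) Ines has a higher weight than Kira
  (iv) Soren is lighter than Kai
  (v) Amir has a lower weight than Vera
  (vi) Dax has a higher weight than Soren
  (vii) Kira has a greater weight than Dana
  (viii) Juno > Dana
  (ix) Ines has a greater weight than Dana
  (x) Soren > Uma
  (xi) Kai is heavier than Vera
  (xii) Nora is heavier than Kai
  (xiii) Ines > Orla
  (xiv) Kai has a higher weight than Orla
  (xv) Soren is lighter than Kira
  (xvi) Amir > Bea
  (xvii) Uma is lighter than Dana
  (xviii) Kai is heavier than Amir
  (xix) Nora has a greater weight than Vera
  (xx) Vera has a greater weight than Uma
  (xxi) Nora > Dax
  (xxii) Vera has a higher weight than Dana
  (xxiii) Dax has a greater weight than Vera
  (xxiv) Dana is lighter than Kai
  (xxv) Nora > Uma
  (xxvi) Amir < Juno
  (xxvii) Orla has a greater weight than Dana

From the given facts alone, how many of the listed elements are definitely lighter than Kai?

Directly below Kai: Dana, Amir, Orla, Soren, Juno, Vera.
One step further: Uma, Bea (8 so far).
No other element is forced below Kai by the given relations, so the count is 8.

8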